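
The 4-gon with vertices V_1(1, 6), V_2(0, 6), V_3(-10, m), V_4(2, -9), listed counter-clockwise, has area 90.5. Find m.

-2

Write out the shoelace sum; only the two edges meeting at V_3 involve m:
2·Area = [(0·m − (-10)·6) + ((-10)·(-9) − 2·m)] + 27
       = -2·m + 177 = 181
⇒ m = -2.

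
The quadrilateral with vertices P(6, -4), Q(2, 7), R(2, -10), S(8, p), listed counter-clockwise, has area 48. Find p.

The doubled signed area Σ (x_i y_{i+1} − x_{i+1} y_i) is linear in p.
With p=0 it equals 64; the coefficient of p is -4 (from the two edges through S).
So -4·p + 64 = 2·48 = 96 ⇒ p = -8.

-8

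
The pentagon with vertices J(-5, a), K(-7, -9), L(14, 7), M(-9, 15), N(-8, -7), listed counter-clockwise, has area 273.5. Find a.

-4

Write out the shoelace sum; only the two edges meeting at J involve a:
2·Area = [((-8)·a − (-5)·(-7)) + ((-5)·(-9) − (-7)·a)] + 533
       = -1·a + 543 = 547
⇒ a = -4.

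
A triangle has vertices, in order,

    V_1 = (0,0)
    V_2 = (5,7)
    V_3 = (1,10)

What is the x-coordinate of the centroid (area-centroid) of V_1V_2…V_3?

2

Apply Gauss's area formula. First the cross-terms c_i = x_i·y_{i+1} − x_{i+1}·y_i:
  0, 43, 0  ⇒  2A = 43, A = 21.5.
Then Σ (x_i + x_{i+1})·c_i = 258, so x̄ = 258 / (6·21.5) = 2.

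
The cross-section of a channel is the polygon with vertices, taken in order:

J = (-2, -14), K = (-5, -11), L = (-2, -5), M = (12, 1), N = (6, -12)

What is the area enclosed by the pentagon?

Σ = (-48) + (3) + (58) + (-150) + (-108) = -245
Area = |Σ|/2 = 122.5.

122.5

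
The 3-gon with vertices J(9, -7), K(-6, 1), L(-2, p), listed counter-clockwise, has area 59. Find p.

The doubled signed area Σ (x_i y_{i+1} − x_{i+1} y_i) is linear in p.
With p=0 it equals -17; the coefficient of p is -15 (from the two edges through L).
So -15·p + -17 = 2·59 = 118 ⇒ p = -9.

-9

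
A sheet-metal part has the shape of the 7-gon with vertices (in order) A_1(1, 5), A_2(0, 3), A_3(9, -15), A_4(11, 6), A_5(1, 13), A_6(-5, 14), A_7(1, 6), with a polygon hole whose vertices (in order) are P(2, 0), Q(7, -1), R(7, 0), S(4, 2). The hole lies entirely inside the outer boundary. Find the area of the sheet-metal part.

Outer boundary:
Apply the surveyor's formula: 2A = Σ (x_i·y_{i+1} − x_{i+1}·y_i), indices taken mod 7.
Σ = (3) + (-27) + (219) + (137) + (79) + (-44) + (-1) = 366
Area = |Σ|/2 = 183.
Hole:
P→Q: (2)(-1) − (7)(0) = -2
Q→R: (7)(0) − (7)(-1) = 7
R→S: (7)(2) − (4)(0) = 14
S→P: (4)(0) − (2)(2) = -4
Σ = 15
Area = |Σ|/2 = 7.5.
Net area = 183 − 7.5 = 175.5.

175.5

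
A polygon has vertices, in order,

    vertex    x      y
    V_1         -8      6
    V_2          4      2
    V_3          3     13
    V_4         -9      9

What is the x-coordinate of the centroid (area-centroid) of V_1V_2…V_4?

-86/63

Apply the shoelace (surveyor's) formula. First the cross-terms c_i = x_i·y_{i+1} − x_{i+1}·y_i:
  -40, 46, 144, 18  ⇒  2A = 168, A = 84.
Then Σ (x_i + x_{i+1})·c_i = -688, so x̄ = -688 / (6·84) = -86/63.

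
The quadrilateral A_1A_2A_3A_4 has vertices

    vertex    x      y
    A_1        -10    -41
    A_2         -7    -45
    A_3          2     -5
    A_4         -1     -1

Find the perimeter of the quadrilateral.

92

|A_1A_2| = √((3)² + (-4)²) = √25 = 5
|A_2A_3| = √((9)² + (40)²) = √1681 = 41
|A_3A_4| = √((-3)² + (4)²) = √25 = 5
|A_4A_1| = √((-9)² + (-40)²) = √1681 = 41
Perimeter = 5 + 41 + 5 + 41 = 92.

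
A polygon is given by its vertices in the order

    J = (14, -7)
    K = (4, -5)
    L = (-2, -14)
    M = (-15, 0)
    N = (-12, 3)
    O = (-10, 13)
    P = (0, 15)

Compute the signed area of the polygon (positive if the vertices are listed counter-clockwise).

Apply the surveyor's formula: 2A = Σ (x_i·y_{i+1} − x_{i+1}·y_i), indices taken mod 7.
Σ = (-42) + (-66) + (-210) + (-45) + (-126) + (-150) + (-210) = -849
Signed area = Σ/2 = -424.5 (negative ⇒ clockwise traversal).

-424.5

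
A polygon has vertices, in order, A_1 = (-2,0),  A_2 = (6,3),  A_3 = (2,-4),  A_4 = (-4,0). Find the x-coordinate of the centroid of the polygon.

Apply the shoelace (surveyor's) formula. First the cross-terms c_i = x_i·y_{i+1} − x_{i+1}·y_i:
  -6, -30, -16, 0  ⇒  2A = -52, A = -26.
Then Σ (x_i + x_{i+1})·c_i = -232, so x̄ = -232 / (6·(-26)) = 58/39.

58/39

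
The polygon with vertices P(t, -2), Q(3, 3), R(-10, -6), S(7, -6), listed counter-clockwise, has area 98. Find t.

The doubled signed area Σ (x_i y_{i+1} − x_{i+1} y_i) is linear in t.
With t=0 it equals 106; the coefficient of t is 9 (from the two edges through P).
So 9·t + 106 = 2·98 = 196 ⇒ t = 10.

10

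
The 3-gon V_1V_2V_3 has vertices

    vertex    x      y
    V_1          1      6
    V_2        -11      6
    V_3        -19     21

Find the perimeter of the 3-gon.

54

|V_1V_2| = √((-12)² + (0)²) = √144 = 12
|V_2V_3| = √((-8)² + (15)²) = √289 = 17
|V_3V_1| = √((20)² + (-15)²) = √625 = 25
Perimeter = 12 + 17 + 25 = 54.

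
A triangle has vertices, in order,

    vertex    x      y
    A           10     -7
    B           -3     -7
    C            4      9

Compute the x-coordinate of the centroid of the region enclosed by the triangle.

Apply Gauss's area formula. First the cross-terms c_i = x_i·y_{i+1} − x_{i+1}·y_i:
  -91, 1, -118  ⇒  2A = -208, A = -104.
Then Σ (x_i + x_{i+1})·c_i = -2288, so x̄ = -2288 / (6·(-104)) = 11/3.

11/3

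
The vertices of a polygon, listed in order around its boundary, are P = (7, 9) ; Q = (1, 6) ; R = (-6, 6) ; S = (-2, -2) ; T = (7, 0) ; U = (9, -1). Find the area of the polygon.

Cross-terms: 33, 42, 24, 14, -7, 88  ⇒  Σ = 194
Area = |Σ|/2 = 97.

97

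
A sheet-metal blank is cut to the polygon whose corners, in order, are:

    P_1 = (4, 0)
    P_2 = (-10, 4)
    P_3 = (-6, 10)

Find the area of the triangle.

Σ = (16) + (-76) + (-40) = -100
Area = |Σ|/2 = 50.

50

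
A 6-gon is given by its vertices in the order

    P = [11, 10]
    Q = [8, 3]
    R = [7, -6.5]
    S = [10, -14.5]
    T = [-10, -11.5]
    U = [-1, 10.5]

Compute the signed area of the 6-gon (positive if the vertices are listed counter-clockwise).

Apply the shoelace (surveyor's) formula: 2A = Σ (x_i·y_{i+1} − x_{i+1}·y_i), indices taken mod 6.
Σ = (-47) + (-73) + (-36.5) + (-260) + (-116.5) + (-125.5) = -658.5
Signed area = Σ/2 = -329.25 (negative ⇒ clockwise traversal).

-329.25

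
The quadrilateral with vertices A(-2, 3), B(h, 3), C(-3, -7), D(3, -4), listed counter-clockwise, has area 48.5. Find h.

Write out the shoelace sum; only the two edges meeting at B involve h:
2·Area = [((-2)·3 − h·3) + (h·(-7) − (-3)·3)] + 34
       = -10·h + 37 = 97
⇒ h = -6.

-6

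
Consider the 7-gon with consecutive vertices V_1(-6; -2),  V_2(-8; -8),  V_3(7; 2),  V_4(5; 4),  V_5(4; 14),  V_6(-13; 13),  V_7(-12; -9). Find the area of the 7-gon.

310.5

Cross-terms: 32, 40, 18, 54, 234, 273, -30  ⇒  Σ = 621
Area = |Σ|/2 = 310.5.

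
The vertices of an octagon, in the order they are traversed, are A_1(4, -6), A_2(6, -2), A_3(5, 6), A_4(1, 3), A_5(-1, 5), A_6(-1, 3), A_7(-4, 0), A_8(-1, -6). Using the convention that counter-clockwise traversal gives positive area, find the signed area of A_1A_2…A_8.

79.5

Apply the shoelace formula: 2A = Σ (x_i·y_{i+1} − x_{i+1}·y_i), indices taken mod 8.
Cross-terms: 28, 46, 9, 8, 2, 12, 24, 30  ⇒  Σ = 159
Signed area = Σ/2 = 79.5 (positive ⇒ counter-clockwise traversal).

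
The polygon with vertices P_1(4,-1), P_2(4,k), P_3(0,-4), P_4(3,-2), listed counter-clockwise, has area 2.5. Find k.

The doubled signed area Σ (x_i y_{i+1} − x_{i+1} y_i) is linear in k.
With k=0 it equals 5; the coefficient of k is 4 (from the two edges through P_2).
So 4·k + 5 = 2·2.5 = 5 ⇒ k = 0.

0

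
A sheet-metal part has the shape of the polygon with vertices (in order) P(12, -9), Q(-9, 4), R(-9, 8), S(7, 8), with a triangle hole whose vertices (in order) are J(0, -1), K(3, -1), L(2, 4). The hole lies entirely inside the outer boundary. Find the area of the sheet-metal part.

Outer boundary:
Apply the surveyor's formula: 2A = Σ (x_i·y_{i+1} − x_{i+1}·y_i), indices taken mod 4.
Σ = (-33) + (-36) + (-128) + (-159) = -356
Area = |Σ|/2 = 178.
Hole:
Σ = (3) + (14) + (-2) = 15
Area = |Σ|/2 = 7.5.
Net area = 178 − 7.5 = 170.5.

170.5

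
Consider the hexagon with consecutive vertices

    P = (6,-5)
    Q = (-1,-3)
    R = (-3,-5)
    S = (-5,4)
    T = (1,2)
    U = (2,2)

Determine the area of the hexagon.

51

Σ = (-23) + (-4) + (-37) + (-14) + (-2) + (-22) = -102
Area = |Σ|/2 = 51.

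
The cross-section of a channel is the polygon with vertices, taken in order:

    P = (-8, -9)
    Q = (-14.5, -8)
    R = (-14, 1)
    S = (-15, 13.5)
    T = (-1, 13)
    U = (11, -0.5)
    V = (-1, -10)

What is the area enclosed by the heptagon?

436.25

Apply the shoelace (surveyor's) formula: 2A = Σ (x_i·y_{i+1} − x_{i+1}·y_i), indices taken mod 7.
Cross-terms: -66.5, -126.5, -174, -181.5, -142.5, -110.5, -71  ⇒  Σ = -872.5
Area = |Σ|/2 = 436.25.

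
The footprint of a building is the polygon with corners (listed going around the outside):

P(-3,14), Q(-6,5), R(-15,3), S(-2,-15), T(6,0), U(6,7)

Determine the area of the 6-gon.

Σ = (69) + (57) + (231) + (90) + (42) + (105) = 594
Area = |Σ|/2 = 297.

297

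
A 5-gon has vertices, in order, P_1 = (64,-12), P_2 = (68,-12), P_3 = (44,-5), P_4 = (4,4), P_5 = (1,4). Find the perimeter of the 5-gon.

|P_1P_2| = √((4)² + (0)²) = √16 = 4
|P_2P_3| = √((-24)² + (7)²) = √625 = 25
|P_3P_4| = √((-40)² + (9)²) = √1681 = 41
|P_4P_5| = √((-3)² + (0)²) = √9 = 3
|P_5P_1| = √((63)² + (-16)²) = √4225 = 65
Perimeter = 4 + 25 + 41 + 3 + 65 = 138.

138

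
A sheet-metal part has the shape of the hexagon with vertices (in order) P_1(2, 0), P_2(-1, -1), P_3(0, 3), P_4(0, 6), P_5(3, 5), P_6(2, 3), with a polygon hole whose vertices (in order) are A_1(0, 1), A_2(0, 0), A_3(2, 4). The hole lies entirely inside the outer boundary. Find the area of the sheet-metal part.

14

Outer boundary:
Apply the shoelace formula: 2A = Σ (x_i·y_{i+1} − x_{i+1}·y_i), indices taken mod 6.
Σ = (-2) + (-3) + (0) + (-18) + (-1) + (-6) = -30
Area = |Σ|/2 = 15.
Hole:
Apply Gauss's area formula: 2A = Σ (x_i·y_{i+1} − x_{i+1}·y_i), indices taken mod 3.
Σ = (0) + (0) + (2) = 2
Area = |Σ|/2 = 1.
Net area = 15 − 1 = 14.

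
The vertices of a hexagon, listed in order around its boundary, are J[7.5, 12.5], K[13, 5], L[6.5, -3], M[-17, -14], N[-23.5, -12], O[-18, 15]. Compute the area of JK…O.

684.75

Apply the surveyor's formula: 2A = Σ (x_i·y_{i+1} − x_{i+1}·y_i), indices taken mod 6.
J→K: (7.5)(5) − (13)(12.5) = -125
K→L: (13)(-3) − (6.5)(5) = -71.5
L→M: (6.5)(-14) − (-17)(-3) = -142
M→N: (-17)(-12) − (-23.5)(-14) = -125
N→O: (-23.5)(15) − (-18)(-12) = -568.5
O→J: (-18)(12.5) − (7.5)(15) = -337.5
Σ = -1369.5
Area = |Σ|/2 = 684.75.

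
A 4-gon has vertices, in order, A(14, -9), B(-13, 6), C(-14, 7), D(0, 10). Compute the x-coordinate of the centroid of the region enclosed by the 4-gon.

Apply the shoelace (surveyor's) formula. First the cross-terms c_i = x_i·y_{i+1} − x_{i+1}·y_i:
  -33, -7, -140, -140  ⇒  2A = -320, A = -160.
Then Σ (x_i + x_{i+1})·c_i = 156, so x̄ = 156 / (6·(-160)) = -0.1625.

-0.1625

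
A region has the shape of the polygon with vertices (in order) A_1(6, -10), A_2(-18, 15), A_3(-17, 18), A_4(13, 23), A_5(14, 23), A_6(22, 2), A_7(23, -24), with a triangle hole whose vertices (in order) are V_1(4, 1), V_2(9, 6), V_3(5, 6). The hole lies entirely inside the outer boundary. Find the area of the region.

Outer boundary:
A_1→A_2: (6)(15) − (-18)(-10) = -90
A_2→A_3: (-18)(18) − (-17)(15) = -69
A_3→A_4: (-17)(23) − (13)(18) = -625
A_4→A_5: (13)(23) − (14)(23) = -23
A_5→A_6: (14)(2) − (22)(23) = -478
A_6→A_7: (22)(-24) − (23)(2) = -574
A_7→A_1: (23)(-10) − (6)(-24) = -86
Σ = -1945
Area = |Σ|/2 = 972.5.
Hole:
Apply the surveyor's formula: 2A = Σ (x_i·y_{i+1} − x_{i+1}·y_i), indices taken mod 3.
Cross-terms: 15, 24, -19  ⇒  Σ = 20
Area = |Σ|/2 = 10.
Net area = 972.5 − 10 = 962.5.

962.5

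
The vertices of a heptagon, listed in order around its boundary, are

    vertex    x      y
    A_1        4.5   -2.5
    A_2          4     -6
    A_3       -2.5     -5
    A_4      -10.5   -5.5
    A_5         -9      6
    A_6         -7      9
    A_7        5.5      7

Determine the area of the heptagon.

193

Apply the shoelace formula: 2A = Σ (x_i·y_{i+1} − x_{i+1}·y_i), indices taken mod 7.
A_1→A_2: (4.5)(-6) − (4)(-2.5) = -17
A_2→A_3: (4)(-5) − (-2.5)(-6) = -35
A_3→A_4: (-2.5)(-5.5) − (-10.5)(-5) = -38.75
A_4→A_5: (-10.5)(6) − (-9)(-5.5) = -112.5
A_5→A_6: (-9)(9) − (-7)(6) = -39
A_6→A_7: (-7)(7) − (5.5)(9) = -98.5
A_7→A_1: (5.5)(-2.5) − (4.5)(7) = -45.25
Σ = -386
Area = |Σ|/2 = 193.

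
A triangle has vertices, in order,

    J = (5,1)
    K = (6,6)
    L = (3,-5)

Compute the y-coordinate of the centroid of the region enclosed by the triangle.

2/3

Apply Gauss's area formula. First the cross-terms c_i = x_i·y_{i+1} − x_{i+1}·y_i:
  24, -48, 28  ⇒  2A = 4, A = 2.
Then Σ (y_i + y_{i+1})·c_i = 8, so ȳ = 8 / (6·2) = 2/3.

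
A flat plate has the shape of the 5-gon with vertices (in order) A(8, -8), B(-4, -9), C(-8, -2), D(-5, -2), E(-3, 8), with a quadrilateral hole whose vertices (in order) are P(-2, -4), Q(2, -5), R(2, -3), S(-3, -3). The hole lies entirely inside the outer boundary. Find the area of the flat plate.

Outer boundary:
Apply the surveyor's formula: 2A = Σ (x_i·y_{i+1} − x_{i+1}·y_i), indices taken mod 5.
Σ = (-104) + (-64) + (6) + (-46) + (-40) = -248
Area = |Σ|/2 = 124.
Hole:
Apply Gauss's area formula: 2A = Σ (x_i·y_{i+1} − x_{i+1}·y_i), indices taken mod 4.
Σ = (18) + (4) + (-15) + (6) = 13
Area = |Σ|/2 = 6.5.
Net area = 124 − 6.5 = 117.5.

117.5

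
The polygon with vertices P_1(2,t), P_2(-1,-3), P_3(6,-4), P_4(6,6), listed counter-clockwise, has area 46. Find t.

The doubled signed area Σ (x_i y_{i+1} − x_{i+1} y_i) is linear in t.
With t=0 it equals 64; the coefficient of t is 7 (from the two edges through P_1).
So 7·t + 64 = 2·46 = 92 ⇒ t = 4.

4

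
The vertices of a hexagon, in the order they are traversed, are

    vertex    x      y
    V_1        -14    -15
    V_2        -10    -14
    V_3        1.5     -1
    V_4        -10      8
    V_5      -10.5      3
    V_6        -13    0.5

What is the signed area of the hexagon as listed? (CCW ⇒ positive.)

184.375

V_1→V_2: (-14)(-14) − (-10)(-15) = 46
V_2→V_3: (-10)(-1) − (1.5)(-14) = 31
V_3→V_4: (1.5)(8) − (-10)(-1) = 2
V_4→V_5: (-10)(3) − (-10.5)(8) = 54
V_5→V_6: (-10.5)(0.5) − (-13)(3) = 33.75
V_6→V_1: (-13)(-15) − (-14)(0.5) = 202
Σ = 368.75
Signed area = Σ/2 = 184.375 (positive ⇒ counter-clockwise traversal).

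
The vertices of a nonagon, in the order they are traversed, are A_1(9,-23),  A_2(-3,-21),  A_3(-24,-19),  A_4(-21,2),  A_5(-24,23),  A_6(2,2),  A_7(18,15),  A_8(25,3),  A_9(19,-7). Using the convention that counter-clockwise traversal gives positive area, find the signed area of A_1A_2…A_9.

A_1→A_2: (9)(-21) − (-3)(-23) = -258
A_2→A_3: (-3)(-19) − (-24)(-21) = -447
A_3→A_4: (-24)(2) − (-21)(-19) = -447
A_4→A_5: (-21)(23) − (-24)(2) = -435
A_5→A_6: (-24)(2) − (2)(23) = -94
A_6→A_7: (2)(15) − (18)(2) = -6
A_7→A_8: (18)(3) − (25)(15) = -321
A_8→A_9: (25)(-7) − (19)(3) = -232
A_9→A_1: (19)(-23) − (9)(-7) = -374
Σ = -2614
Signed area = Σ/2 = -1307 (negative ⇒ clockwise traversal).

-1307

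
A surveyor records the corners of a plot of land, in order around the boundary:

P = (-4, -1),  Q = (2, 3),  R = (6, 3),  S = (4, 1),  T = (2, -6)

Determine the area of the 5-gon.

Apply the surveyor's formula: 2A = Σ (x_i·y_{i+1} − x_{i+1}·y_i), indices taken mod 5.
Σ = (-10) + (-12) + (-6) + (-26) + (-26) = -80
Area = |Σ|/2 = 40.

40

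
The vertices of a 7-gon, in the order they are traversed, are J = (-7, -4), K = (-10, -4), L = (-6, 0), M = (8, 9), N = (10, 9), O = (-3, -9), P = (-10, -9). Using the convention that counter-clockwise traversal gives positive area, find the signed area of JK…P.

-128.5

Apply the shoelace formula: 2A = Σ (x_i·y_{i+1} − x_{i+1}·y_i), indices taken mod 7.
Σ = (-12) + (-24) + (-54) + (-18) + (-63) + (-63) + (-23) = -257
Signed area = Σ/2 = -128.5 (negative ⇒ clockwise traversal).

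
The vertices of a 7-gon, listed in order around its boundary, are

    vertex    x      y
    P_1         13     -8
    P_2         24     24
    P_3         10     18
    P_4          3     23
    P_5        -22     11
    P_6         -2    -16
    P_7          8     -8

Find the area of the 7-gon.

Apply Gauss's area formula: 2A = Σ (x_i·y_{i+1} − x_{i+1}·y_i), indices taken mod 7.
Σ = (504) + (192) + (176) + (539) + (374) + (144) + (40) = 1969
Area = |Σ|/2 = 984.5.

984.5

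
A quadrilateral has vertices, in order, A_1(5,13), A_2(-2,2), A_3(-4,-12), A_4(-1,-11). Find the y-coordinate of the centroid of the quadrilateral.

Apply Gauss's area formula. First the cross-terms c_i = x_i·y_{i+1} − x_{i+1}·y_i:
  36, 32, 32, 42  ⇒  2A = 142, A = 71.
Then Σ (y_i + y_{i+1})·c_i = -432, so ȳ = -432 / (6·71) = -72/71.

-72/71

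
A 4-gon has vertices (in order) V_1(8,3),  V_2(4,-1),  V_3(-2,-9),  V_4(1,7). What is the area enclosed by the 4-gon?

V_1→V_2: (8)(-1) − (4)(3) = -20
V_2→V_3: (4)(-9) − (-2)(-1) = -38
V_3→V_4: (-2)(7) − (1)(-9) = -5
V_4→V_1: (1)(3) − (8)(7) = -53
Σ = -116
Area = |Σ|/2 = 58.

58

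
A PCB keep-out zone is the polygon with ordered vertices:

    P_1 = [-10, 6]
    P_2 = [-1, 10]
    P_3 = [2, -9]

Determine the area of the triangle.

91.5

Apply the surveyor's formula: 2A = Σ (x_i·y_{i+1} − x_{i+1}·y_i), indices taken mod 3.
P_1→P_2: (-10)(10) − (-1)(6) = -94
P_2→P_3: (-1)(-9) − (2)(10) = -11
P_3→P_1: (2)(6) − (-10)(-9) = -78
Σ = -183
Area = |Σ|/2 = 91.5.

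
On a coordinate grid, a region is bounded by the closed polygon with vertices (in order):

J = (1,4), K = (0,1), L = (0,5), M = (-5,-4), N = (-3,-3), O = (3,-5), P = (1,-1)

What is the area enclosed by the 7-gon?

30

Apply the shoelace (surveyor's) formula: 2A = Σ (x_i·y_{i+1} − x_{i+1}·y_i), indices taken mod 7.
Cross-terms: 1, 0, 25, 3, 24, 2, 5  ⇒  Σ = 60
Area = |Σ|/2 = 30.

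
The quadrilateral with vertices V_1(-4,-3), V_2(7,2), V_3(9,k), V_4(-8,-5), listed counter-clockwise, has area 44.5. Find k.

The doubled signed area Σ (x_i y_{i+1} − x_{i+1} y_i) is linear in k.
With k=0 it equals -46; the coefficient of k is 15 (from the two edges through V_3).
So 15·k + -46 = 2·44.5 = 89 ⇒ k = 9.

9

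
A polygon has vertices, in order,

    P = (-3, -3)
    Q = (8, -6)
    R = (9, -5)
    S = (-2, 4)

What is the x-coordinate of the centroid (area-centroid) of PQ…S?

Apply Gauss's area formula. First the cross-terms c_i = x_i·y_{i+1} − x_{i+1}·y_i:
  42, 14, 26, 18  ⇒  2A = 100, A = 50.
Then Σ (x_i + x_{i+1})·c_i = 540, so x̄ = 540 / (6·50) = 1.8.

1.8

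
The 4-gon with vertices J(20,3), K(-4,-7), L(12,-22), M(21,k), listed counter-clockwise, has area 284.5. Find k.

Write out the shoelace sum; only the two edges meeting at M involve k:
2·Area = [(12·k − 21·(-22)) + (21·3 − 20·k)] + 44
       = -8·k + 569 = 569
⇒ k = 0.

0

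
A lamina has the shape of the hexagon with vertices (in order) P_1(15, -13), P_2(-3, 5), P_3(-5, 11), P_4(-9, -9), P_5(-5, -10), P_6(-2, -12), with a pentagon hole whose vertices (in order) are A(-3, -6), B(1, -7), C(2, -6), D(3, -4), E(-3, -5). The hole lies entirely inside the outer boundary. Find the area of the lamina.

Outer boundary:
P_1→P_2: (15)(5) − (-3)(-13) = 36
P_2→P_3: (-3)(11) − (-5)(5) = -8
P_3→P_4: (-5)(-9) − (-9)(11) = 144
P_4→P_5: (-9)(-10) − (-5)(-9) = 45
P_5→P_6: (-5)(-12) − (-2)(-10) = 40
P_6→P_1: (-2)(-13) − (15)(-12) = 206
Σ = 463
Area = |Σ|/2 = 231.5.
Hole:
Apply the shoelace (surveyor's) formula: 2A = Σ (x_i·y_{i+1} − x_{i+1}·y_i), indices taken mod 5.
Σ = (27) + (8) + (10) + (-27) + (3) = 21
Area = |Σ|/2 = 10.5.
Net area = 231.5 − 10.5 = 221.

221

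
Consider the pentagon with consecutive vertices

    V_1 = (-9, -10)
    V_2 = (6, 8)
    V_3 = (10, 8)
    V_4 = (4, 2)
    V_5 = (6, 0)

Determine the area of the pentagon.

64

Apply the surveyor's formula: 2A = Σ (x_i·y_{i+1} − x_{i+1}·y_i), indices taken mod 5.
Σ = (-12) + (-32) + (-12) + (-12) + (-60) = -128
Area = |Σ|/2 = 64.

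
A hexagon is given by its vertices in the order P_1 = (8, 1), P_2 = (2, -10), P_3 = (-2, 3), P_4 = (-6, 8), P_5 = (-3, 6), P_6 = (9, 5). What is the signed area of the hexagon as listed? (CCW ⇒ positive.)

-103

Apply Gauss's area formula: 2A = Σ (x_i·y_{i+1} − x_{i+1}·y_i), indices taken mod 6.
Σ = (-82) + (-14) + (2) + (-12) + (-69) + (-31) = -206
Signed area = Σ/2 = -103 (negative ⇒ clockwise traversal).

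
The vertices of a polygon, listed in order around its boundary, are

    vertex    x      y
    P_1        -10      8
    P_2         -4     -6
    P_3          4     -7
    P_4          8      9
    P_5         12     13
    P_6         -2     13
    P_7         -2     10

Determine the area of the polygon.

Apply Gauss's area formula: 2A = Σ (x_i·y_{i+1} − x_{i+1}·y_i), indices taken mod 7.
P_1→P_2: (-10)(-6) − (-4)(8) = 92
P_2→P_3: (-4)(-7) − (4)(-6) = 52
P_3→P_4: (4)(9) − (8)(-7) = 92
P_4→P_5: (8)(13) − (12)(9) = -4
P_5→P_6: (12)(13) − (-2)(13) = 182
P_6→P_7: (-2)(10) − (-2)(13) = 6
P_7→P_1: (-2)(8) − (-10)(10) = 84
Σ = 504
Area = |Σ|/2 = 252.

252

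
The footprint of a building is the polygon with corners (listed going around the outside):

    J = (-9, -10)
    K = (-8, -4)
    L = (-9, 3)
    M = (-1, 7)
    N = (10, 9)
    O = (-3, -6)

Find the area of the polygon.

Apply the surveyor's formula: 2A = Σ (x_i·y_{i+1} − x_{i+1}·y_i), indices taken mod 6.
Σ = (-44) + (-60) + (-60) + (-79) + (-33) + (-24) = -300
Area = |Σ|/2 = 150.

150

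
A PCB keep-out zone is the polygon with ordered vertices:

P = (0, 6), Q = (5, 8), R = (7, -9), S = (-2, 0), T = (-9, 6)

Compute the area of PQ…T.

107.5

Apply the shoelace formula: 2A = Σ (x_i·y_{i+1} − x_{i+1}·y_i), indices taken mod 5.
Σ = (-30) + (-101) + (-18) + (-12) + (-54) = -215
Area = |Σ|/2 = 107.5.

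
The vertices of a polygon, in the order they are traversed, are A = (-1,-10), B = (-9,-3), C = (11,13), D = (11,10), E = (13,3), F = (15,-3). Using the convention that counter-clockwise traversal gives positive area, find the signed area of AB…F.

Apply the surveyor's formula: 2A = Σ (x_i·y_{i+1} − x_{i+1}·y_i), indices taken mod 6.
A→B: (-1)(-3) − (-9)(-10) = -87
B→C: (-9)(13) − (11)(-3) = -84
C→D: (11)(10) − (11)(13) = -33
D→E: (11)(3) − (13)(10) = -97
E→F: (13)(-3) − (15)(3) = -84
F→A: (15)(-10) − (-1)(-3) = -153
Σ = -538
Signed area = Σ/2 = -269 (negative ⇒ clockwise traversal).

-269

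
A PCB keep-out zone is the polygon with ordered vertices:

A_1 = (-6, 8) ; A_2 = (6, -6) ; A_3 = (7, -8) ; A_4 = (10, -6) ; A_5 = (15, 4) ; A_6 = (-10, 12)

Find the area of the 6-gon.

Apply the shoelace formula: 2A = Σ (x_i·y_{i+1} − x_{i+1}·y_i), indices taken mod 6.
A_1→A_2: (-6)(-6) − (6)(8) = -12
A_2→A_3: (6)(-8) − (7)(-6) = -6
A_3→A_4: (7)(-6) − (10)(-8) = 38
A_4→A_5: (10)(4) − (15)(-6) = 130
A_5→A_6: (15)(12) − (-10)(4) = 220
A_6→A_1: (-10)(8) − (-6)(12) = -8
Σ = 362
Area = |Σ|/2 = 181.

181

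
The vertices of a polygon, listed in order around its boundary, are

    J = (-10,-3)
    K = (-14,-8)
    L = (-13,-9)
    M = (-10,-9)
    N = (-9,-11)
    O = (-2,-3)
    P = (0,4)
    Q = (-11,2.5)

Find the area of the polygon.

Σ = (38) + (22) + (27) + (29) + (5) + (-8) + (44) + (58) = 215
Area = |Σ|/2 = 107.5.

107.5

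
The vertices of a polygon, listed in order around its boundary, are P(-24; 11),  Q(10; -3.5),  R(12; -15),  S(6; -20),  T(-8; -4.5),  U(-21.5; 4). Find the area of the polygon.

370.125

Apply Gauss's area formula: 2A = Σ (x_i·y_{i+1} − x_{i+1}·y_i), indices taken mod 6.
Σ = (-26) + (-108) + (-150) + (-187) + (-128.75) + (-140.5) = -740.25
Area = |Σ|/2 = 370.125.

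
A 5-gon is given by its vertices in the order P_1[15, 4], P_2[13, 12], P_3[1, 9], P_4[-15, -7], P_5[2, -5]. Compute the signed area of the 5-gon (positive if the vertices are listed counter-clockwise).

266.5

Apply Gauss's area formula: 2A = Σ (x_i·y_{i+1} − x_{i+1}·y_i), indices taken mod 5.
Cross-terms: 128, 105, 128, 89, 83  ⇒  Σ = 533
Signed area = Σ/2 = 266.5 (positive ⇒ counter-clockwise traversal).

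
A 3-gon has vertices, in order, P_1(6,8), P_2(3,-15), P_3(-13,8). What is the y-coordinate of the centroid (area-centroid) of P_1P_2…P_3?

Apply the surveyor's formula. First the cross-terms c_i = x_i·y_{i+1} − x_{i+1}·y_i:
  -114, -171, -152  ⇒  2A = -437, A = -218.5.
Then Σ (y_i + y_{i+1})·c_i = -437, so ȳ = -437 / (6·(-218.5)) = 1/3.

1/3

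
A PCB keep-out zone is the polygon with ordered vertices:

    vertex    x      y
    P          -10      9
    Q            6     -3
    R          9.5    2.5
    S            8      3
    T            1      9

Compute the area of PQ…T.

Apply the surveyor's formula: 2A = Σ (x_i·y_{i+1} − x_{i+1}·y_i), indices taken mod 5.
Σ = (-24) + (43.5) + (8.5) + (69) + (99) = 196
Area = |Σ|/2 = 98.

98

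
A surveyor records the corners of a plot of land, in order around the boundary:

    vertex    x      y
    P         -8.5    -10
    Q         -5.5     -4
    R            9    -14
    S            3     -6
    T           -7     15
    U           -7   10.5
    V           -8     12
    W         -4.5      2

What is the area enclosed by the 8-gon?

107.25

P→Q: (-8.5)(-4) − (-5.5)(-10) = -21
Q→R: (-5.5)(-14) − (9)(-4) = 113
R→S: (9)(-6) − (3)(-14) = -12
S→T: (3)(15) − (-7)(-6) = 3
T→U: (-7)(10.5) − (-7)(15) = 31.5
U→V: (-7)(12) − (-8)(10.5) = 0
V→W: (-8)(2) − (-4.5)(12) = 38
W→P: (-4.5)(-10) − (-8.5)(2) = 62
Σ = 214.5
Area = |Σ|/2 = 107.25.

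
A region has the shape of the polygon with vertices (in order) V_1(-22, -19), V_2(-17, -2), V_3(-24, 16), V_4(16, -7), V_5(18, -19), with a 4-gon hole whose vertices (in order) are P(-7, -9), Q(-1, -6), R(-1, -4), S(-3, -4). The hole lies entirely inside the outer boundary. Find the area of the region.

801.5

Outer boundary:
Apply the shoelace formula: 2A = Σ (x_i·y_{i+1} − x_{i+1}·y_i), indices taken mod 5.
Cross-terms: -279, -320, -88, -178, -760  ⇒  Σ = -1625
Area = |Σ|/2 = 812.5.
Hole:
Cross-terms: 33, -2, -8, -1  ⇒  Σ = 22
Area = |Σ|/2 = 11.
Net area = 812.5 − 11 = 801.5.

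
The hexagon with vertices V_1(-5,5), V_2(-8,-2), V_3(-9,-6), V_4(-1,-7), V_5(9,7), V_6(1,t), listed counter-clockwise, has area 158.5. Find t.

Write out the shoelace sum; only the two edges meeting at V_6 involve t:
2·Area = [(9·t − 1·7) + (1·5 − (-5)·t)] + 193
       = 14·t + 191 = 317
⇒ t = 9.

9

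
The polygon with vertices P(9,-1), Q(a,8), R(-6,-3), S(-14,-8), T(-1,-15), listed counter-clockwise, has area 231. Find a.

1

Write out the shoelace sum; only the two edges meeting at Q involve a:
2·Area = [(9·8 − a·(-1)) + (a·(-3) − (-6)·8)] + 344
       = -2·a + 464 = 462
⇒ a = 1.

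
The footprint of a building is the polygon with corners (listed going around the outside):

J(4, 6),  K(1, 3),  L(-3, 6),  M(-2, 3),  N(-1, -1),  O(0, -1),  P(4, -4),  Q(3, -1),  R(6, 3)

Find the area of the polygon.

40.5

Apply the shoelace (surveyor's) formula: 2A = Σ (x_i·y_{i+1} − x_{i+1}·y_i), indices taken mod 9.
J→K: (4)(3) − (1)(6) = 6
K→L: (1)(6) − (-3)(3) = 15
L→M: (-3)(3) − (-2)(6) = 3
M→N: (-2)(-1) − (-1)(3) = 5
N→O: (-1)(-1) − (0)(-1) = 1
O→P: (0)(-4) − (4)(-1) = 4
P→Q: (4)(-1) − (3)(-4) = 8
Q→R: (3)(3) − (6)(-1) = 15
R→J: (6)(6) − (4)(3) = 24
Σ = 81
Area = |Σ|/2 = 40.5.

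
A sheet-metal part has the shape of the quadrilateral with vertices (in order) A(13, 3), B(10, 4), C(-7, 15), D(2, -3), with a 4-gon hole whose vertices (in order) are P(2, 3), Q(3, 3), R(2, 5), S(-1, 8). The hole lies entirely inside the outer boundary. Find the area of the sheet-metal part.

Outer boundary:
Apply the shoelace formula: 2A = Σ (x_i·y_{i+1} − x_{i+1}·y_i), indices taken mod 4.
A→B: (13)(4) − (10)(3) = 22
B→C: (10)(15) − (-7)(4) = 178
C→D: (-7)(-3) − (2)(15) = -9
D→A: (2)(3) − (13)(-3) = 45
Σ = 236
Area = |Σ|/2 = 118.
Hole:
Apply Gauss's area formula: 2A = Σ (x_i·y_{i+1} − x_{i+1}·y_i), indices taken mod 4.
P→Q: (2)(3) − (3)(3) = -3
Q→R: (3)(5) − (2)(3) = 9
R→S: (2)(8) − (-1)(5) = 21
S→P: (-1)(3) − (2)(8) = -19
Σ = 8
Area = |Σ|/2 = 4.
Net area = 118 − 4 = 114.

114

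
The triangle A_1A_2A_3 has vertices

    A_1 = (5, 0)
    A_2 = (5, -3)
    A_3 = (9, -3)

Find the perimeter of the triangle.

12

|A_1A_2| = √((0)² + (-3)²) = √9 = 3
|A_2A_3| = √((4)² + (0)²) = √16 = 4
|A_3A_1| = √((-4)² + (3)²) = √25 = 5
Perimeter = 3 + 4 + 5 = 12.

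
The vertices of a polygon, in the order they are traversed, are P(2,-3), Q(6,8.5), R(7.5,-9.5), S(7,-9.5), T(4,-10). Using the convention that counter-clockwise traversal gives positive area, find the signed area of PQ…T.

-57.25

Σ = (35) + (-120.75) + (-4.75) + (-32) + (8) = -114.5
Signed area = Σ/2 = -57.25 (negative ⇒ clockwise traversal).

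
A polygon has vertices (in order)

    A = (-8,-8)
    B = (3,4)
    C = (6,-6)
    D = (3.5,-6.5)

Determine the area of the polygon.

74

A→B: (-8)(4) − (3)(-8) = -8
B→C: (3)(-6) − (6)(4) = -42
C→D: (6)(-6.5) − (3.5)(-6) = -18
D→A: (3.5)(-8) − (-8)(-6.5) = -80
Σ = -148
Area = |Σ|/2 = 74.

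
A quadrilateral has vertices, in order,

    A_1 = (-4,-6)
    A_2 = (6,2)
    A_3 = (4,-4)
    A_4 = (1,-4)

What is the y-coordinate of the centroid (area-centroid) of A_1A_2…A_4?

-134/57

Apply the shoelace formula. First the cross-terms c_i = x_i·y_{i+1} − x_{i+1}·y_i:
  28, -32, -12, -22  ⇒  2A = -38, A = -19.
Then Σ (y_i + y_{i+1})·c_i = 268, so ȳ = 268 / (6·(-19)) = -134/57.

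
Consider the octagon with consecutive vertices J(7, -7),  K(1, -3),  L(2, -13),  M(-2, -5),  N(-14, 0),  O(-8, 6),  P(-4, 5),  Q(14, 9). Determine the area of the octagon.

247

Apply the shoelace (surveyor's) formula: 2A = Σ (x_i·y_{i+1} − x_{i+1}·y_i), indices taken mod 8.
Cross-terms: -14, -7, -36, -70, -84, -16, -106, -161  ⇒  Σ = -494
Area = |Σ|/2 = 247.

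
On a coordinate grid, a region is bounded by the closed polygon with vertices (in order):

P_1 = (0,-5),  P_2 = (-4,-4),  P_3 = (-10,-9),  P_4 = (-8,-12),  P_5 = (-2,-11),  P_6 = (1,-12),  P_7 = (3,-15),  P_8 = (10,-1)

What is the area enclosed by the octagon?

Apply the shoelace formula: 2A = Σ (x_i·y_{i+1} − x_{i+1}·y_i), indices taken mod 8.
Σ = (-20) + (-4) + (48) + (64) + (35) + (21) + (147) + (-50) = 241
Area = |Σ|/2 = 120.5.

120.5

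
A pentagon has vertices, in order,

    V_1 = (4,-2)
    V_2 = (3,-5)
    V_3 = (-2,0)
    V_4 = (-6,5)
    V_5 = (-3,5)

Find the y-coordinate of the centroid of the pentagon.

Apply the shoelace formula. First the cross-terms c_i = x_i·y_{i+1} − x_{i+1}·y_i:
  -14, -10, -10, -15, -14  ⇒  2A = -63, A = -31.5.
Then Σ (y_i + y_{i+1})·c_i = -94, so ȳ = -94 / (6·(-31.5)) = 94/189.

94/189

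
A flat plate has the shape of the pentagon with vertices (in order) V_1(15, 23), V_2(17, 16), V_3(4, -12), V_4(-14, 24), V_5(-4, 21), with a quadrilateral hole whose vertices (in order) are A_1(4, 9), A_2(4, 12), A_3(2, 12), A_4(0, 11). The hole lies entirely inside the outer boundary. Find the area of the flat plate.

541

Outer boundary:
Apply the shoelace (surveyor's) formula: 2A = Σ (x_i·y_{i+1} − x_{i+1}·y_i), indices taken mod 5.
Cross-terms: -151, -268, -72, -198, -407  ⇒  Σ = -1096
Area = |Σ|/2 = 548.
Hole:
Apply Gauss's area formula: 2A = Σ (x_i·y_{i+1} − x_{i+1}·y_i), indices taken mod 4.
Σ = (12) + (24) + (22) + (-44) = 14
Area = |Σ|/2 = 7.
Net area = 548 − 7 = 541.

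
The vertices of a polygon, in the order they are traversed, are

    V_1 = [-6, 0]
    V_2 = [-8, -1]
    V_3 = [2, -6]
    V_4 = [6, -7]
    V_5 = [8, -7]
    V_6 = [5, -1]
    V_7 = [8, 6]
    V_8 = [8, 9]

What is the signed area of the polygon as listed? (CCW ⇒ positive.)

117.5

Apply the shoelace formula: 2A = Σ (x_i·y_{i+1} − x_{i+1}·y_i), indices taken mod 8.
Σ = (6) + (50) + (22) + (14) + (27) + (38) + (24) + (54) = 235
Signed area = Σ/2 = 117.5 (positive ⇒ counter-clockwise traversal).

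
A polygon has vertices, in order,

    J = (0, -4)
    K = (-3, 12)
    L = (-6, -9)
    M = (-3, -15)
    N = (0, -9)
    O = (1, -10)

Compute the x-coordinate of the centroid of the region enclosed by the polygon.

Apply the shoelace (surveyor's) formula. First the cross-terms c_i = x_i·y_{i+1} − x_{i+1}·y_i:
  -12, 99, 63, 27, 9, -4  ⇒  2A = 182, A = 91.
Then Σ (x_i + x_{i+1})·c_i = -1498, so x̄ = -1498 / (6·91) = -107/39.

-107/39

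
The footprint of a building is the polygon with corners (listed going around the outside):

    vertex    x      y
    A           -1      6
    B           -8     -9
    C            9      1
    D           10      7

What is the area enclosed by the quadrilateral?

Apply the surveyor's formula: 2A = Σ (x_i·y_{i+1} − x_{i+1}·y_i), indices taken mod 4.
Cross-terms: 57, 73, 53, 67  ⇒  Σ = 250
Area = |Σ|/2 = 125.

125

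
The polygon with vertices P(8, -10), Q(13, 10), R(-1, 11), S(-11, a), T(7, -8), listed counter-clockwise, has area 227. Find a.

14

Write out the shoelace sum; only the two edges meeting at S involve a:
2·Area = [((-1)·a − (-11)·11) + ((-11)·(-8) − 7·a)] + 357
       = -8·a + 566 = 454
⇒ a = 14.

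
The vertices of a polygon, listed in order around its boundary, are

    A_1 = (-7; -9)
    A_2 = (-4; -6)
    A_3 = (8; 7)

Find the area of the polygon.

Apply the shoelace (surveyor's) formula: 2A = Σ (x_i·y_{i+1} − x_{i+1}·y_i), indices taken mod 3.
Σ = (6) + (20) + (-23) = 3
Area = |Σ|/2 = 1.5.

1.5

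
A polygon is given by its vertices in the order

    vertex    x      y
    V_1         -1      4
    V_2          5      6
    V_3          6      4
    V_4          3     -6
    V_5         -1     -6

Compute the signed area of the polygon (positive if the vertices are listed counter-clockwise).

V_1→V_2: (-1)(6) − (5)(4) = -26
V_2→V_3: (5)(4) − (6)(6) = -16
V_3→V_4: (6)(-6) − (3)(4) = -48
V_4→V_5: (3)(-6) − (-1)(-6) = -24
V_5→V_1: (-1)(4) − (-1)(-6) = -10
Σ = -124
Signed area = Σ/2 = -62 (negative ⇒ clockwise traversal).

-62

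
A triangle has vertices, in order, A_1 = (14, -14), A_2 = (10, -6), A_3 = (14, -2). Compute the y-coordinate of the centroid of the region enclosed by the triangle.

-22/3

Apply the shoelace formula. First the cross-terms c_i = x_i·y_{i+1} − x_{i+1}·y_i:
  56, 64, -168  ⇒  2A = -48, A = -24.
Then Σ (y_i + y_{i+1})·c_i = 1056, so ȳ = 1056 / (6·(-24)) = -22/3.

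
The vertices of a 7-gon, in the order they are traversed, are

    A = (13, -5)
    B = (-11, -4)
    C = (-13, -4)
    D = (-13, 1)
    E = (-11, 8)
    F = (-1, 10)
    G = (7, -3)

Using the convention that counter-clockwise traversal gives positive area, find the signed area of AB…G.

-219

Apply the surveyor's formula: 2A = Σ (x_i·y_{i+1} − x_{i+1}·y_i), indices taken mod 7.
A→B: (13)(-4) − (-11)(-5) = -107
B→C: (-11)(-4) − (-13)(-4) = -8
C→D: (-13)(1) − (-13)(-4) = -65
D→E: (-13)(8) − (-11)(1) = -93
E→F: (-11)(10) − (-1)(8) = -102
F→G: (-1)(-3) − (7)(10) = -67
G→A: (7)(-5) − (13)(-3) = 4
Σ = -438
Signed area = Σ/2 = -219 (negative ⇒ clockwise traversal).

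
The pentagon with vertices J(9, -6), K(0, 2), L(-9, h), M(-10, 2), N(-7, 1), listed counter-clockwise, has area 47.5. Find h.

4

The doubled signed area Σ (x_i y_{i+1} − x_{i+1} y_i) is linear in h.
With h=0 it equals 55; the coefficient of h is 10 (from the two edges through L).
So 10·h + 55 = 2·47.5 = 95 ⇒ h = 4.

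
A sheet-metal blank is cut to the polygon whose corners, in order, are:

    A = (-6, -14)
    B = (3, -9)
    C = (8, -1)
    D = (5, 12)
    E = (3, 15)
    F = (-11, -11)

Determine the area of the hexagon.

Apply Gauss's area formula: 2A = Σ (x_i·y_{i+1} − x_{i+1}·y_i), indices taken mod 6.
Σ = (96) + (69) + (101) + (39) + (132) + (88) = 525
Area = |Σ|/2 = 262.5.

262.5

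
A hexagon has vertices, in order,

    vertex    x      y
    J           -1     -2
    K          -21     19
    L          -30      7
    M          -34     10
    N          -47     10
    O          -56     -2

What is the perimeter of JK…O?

132

|JK| = √((-20)² + (21)²) = √841 = 29
|KL| = √((-9)² + (-12)²) = √225 = 15
|LM| = √((-4)² + (3)²) = √25 = 5
|MN| = √((-13)² + (0)²) = √169 = 13
|NO| = √((-9)² + (-12)²) = √225 = 15
|OJ| = √((55)² + (0)²) = √3025 = 55
Perimeter = 29 + 15 + 5 + 13 + 15 + 55 = 132.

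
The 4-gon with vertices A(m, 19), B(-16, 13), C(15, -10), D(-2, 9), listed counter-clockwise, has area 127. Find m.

The doubled signed area Σ (x_i y_{i+1} − x_{i+1} y_i) is linear in m.
With m=0 it equals 346; the coefficient of m is 4 (from the two edges through A).
So 4·m + 346 = 2·127 = 254 ⇒ m = -23.

-23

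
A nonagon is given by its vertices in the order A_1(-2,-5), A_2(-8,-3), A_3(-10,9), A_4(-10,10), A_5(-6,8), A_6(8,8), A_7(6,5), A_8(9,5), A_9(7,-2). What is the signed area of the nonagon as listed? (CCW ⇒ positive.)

Apply the shoelace (surveyor's) formula: 2A = Σ (x_i·y_{i+1} − x_{i+1}·y_i), indices taken mod 9.
Σ = (-34) + (-102) + (-10) + (-20) + (-112) + (-8) + (-15) + (-53) + (-39) = -393
Signed area = Σ/2 = -196.5 (negative ⇒ clockwise traversal).

-196.5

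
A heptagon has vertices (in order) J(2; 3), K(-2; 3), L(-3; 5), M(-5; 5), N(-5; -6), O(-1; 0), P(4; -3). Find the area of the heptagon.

45.5

Cross-terms: 12, -1, 10, 55, -6, 3, 18  ⇒  Σ = 91
Area = |Σ|/2 = 45.5.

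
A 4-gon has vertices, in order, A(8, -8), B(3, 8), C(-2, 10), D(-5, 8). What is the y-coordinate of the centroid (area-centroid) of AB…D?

Apply the shoelace formula. First the cross-terms c_i = x_i·y_{i+1} − x_{i+1}·y_i:
  88, 46, 34, -24  ⇒  2A = 144, A = 72.
Then Σ (y_i + y_{i+1})·c_i = 1440, so ȳ = 1440 / (6·72) = 10/3.

10/3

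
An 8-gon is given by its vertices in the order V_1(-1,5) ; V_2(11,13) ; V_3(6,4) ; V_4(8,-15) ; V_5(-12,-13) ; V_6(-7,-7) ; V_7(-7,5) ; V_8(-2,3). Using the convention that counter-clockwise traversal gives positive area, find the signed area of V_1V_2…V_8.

Apply the shoelace formula: 2A = Σ (x_i·y_{i+1} − x_{i+1}·y_i), indices taken mod 8.
Σ = (-68) + (-34) + (-122) + (-284) + (-7) + (-84) + (-11) + (-7) = -617
Signed area = Σ/2 = -308.5 (negative ⇒ clockwise traversal).

-308.5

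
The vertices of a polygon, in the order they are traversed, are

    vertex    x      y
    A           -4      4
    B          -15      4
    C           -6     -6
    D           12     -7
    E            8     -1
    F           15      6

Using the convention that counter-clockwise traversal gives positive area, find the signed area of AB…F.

231.5

Apply Gauss's area formula: 2A = Σ (x_i·y_{i+1} − x_{i+1}·y_i), indices taken mod 6.
Cross-terms: 44, 114, 114, 44, 63, 84  ⇒  Σ = 463
Signed area = Σ/2 = 231.5 (positive ⇒ counter-clockwise traversal).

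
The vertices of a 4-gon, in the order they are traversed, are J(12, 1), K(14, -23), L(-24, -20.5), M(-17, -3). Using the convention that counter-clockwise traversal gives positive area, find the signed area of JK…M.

-693.25

Apply Gauss's area formula: 2A = Σ (x_i·y_{i+1} − x_{i+1}·y_i), indices taken mod 4.
Σ = (-290) + (-839) + (-276.5) + (19) = -1386.5
Signed area = Σ/2 = -693.25 (negative ⇒ clockwise traversal).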